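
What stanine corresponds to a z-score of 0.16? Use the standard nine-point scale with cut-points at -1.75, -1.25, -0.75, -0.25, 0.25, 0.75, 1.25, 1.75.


Stanine boundaries: [-1.75, -1.25, -0.75, -0.25, 0.25, 0.75, 1.25, 1.75]
z = 0.16
Check each boundary:
  z >= -1.75 -> could be stanine 2
  z >= -1.25 -> could be stanine 3
  z >= -0.75 -> could be stanine 4
  z >= -0.25 -> could be stanine 5
  z < 0.25
  z < 0.75
  z < 1.25
  z < 1.75
Highest qualifying boundary gives stanine = 5

5


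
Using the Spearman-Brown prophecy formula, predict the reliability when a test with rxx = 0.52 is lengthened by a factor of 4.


r_new = (n * rxx) / (1 + (n-1) * rxx)
r_new = (4 * 0.52) / (1 + 3 * 0.52)
r_new = 2.08 / 2.56
r_new = 0.8125

0.8125


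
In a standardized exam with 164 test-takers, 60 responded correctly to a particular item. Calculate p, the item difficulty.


Item difficulty p = number correct / total examinees
p = 60 / 164
p = 0.3659

0.3659


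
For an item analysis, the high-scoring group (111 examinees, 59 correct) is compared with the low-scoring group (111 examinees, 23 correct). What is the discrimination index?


p_upper = 59/111 = 0.5315
p_lower = 23/111 = 0.2072
D = 0.5315 - 0.2072 = 0.3243

0.3243


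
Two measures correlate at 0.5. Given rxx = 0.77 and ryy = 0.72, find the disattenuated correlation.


r_corrected = rxy / sqrt(rxx * ryy)
= 0.5 / sqrt(0.77 * 0.72)
= 0.5 / sqrt(0.5544)
= 0.5 / 0.74458
r_corrected = 0.6715

0.6715


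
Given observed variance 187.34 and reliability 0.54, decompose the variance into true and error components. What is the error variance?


var_true = rxx * var_obs = 0.54 * 187.34 = 101.1636
var_error = var_obs - var_true
var_error = 187.34 - 101.1636
var_error = 86.1764

86.1764


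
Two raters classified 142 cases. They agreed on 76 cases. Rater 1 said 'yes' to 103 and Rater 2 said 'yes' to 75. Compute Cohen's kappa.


P_o = 76/142 = 0.535211
P_e = (103*75 + 39*67) / 20164 = 0.512696
kappa = (P_o - P_e) / (1 - P_e)
kappa = (0.535211 - 0.512696) / (1 - 0.512696)
kappa = 0.0462

0.0462


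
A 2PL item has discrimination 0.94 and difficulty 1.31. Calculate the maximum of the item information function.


For 2PL, max info at theta = b = 1.31
I_max = a^2 / 4 = 0.94^2 / 4
= 0.8836 / 4
I_max = 0.2209

0.2209


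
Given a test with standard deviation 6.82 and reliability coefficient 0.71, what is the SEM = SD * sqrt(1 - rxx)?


SEM = SD * sqrt(1 - rxx)
SEM = 6.82 * sqrt(1 - 0.71)
SEM = 6.82 * sqrt(0.29) = 6.82 * 0.538516
SEM = 3.6727

3.6727


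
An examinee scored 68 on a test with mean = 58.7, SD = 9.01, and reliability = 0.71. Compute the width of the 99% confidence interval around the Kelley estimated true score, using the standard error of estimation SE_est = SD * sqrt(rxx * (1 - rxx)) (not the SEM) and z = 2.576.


True score estimate = 0.71*68 + 0.29*58.7 = 65.303
SE_est = SD * sqrt(rxx * (1 - rxx)) = 9.01 * sqrt(0.71 * 0.29) = 9.01 * sqrt(0.2059) = 4.088396
CI = T_est +/- z * SE_est, so width = 2 * z * SE_est = 2 * 2.576 * 4.088396
Width = 21.0634

21.0634


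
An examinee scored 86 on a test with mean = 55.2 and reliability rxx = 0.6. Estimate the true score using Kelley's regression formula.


T_est = rxx * X + (1 - rxx) * mean
T_est = 0.6 * 86 + 0.4 * 55.2
T_est = 51.6 + 22.08
T_est = 73.68

73.68


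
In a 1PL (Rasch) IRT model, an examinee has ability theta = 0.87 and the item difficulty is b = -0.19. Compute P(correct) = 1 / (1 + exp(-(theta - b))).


theta - b = 0.87 - -0.19 = 1.06
exp(-(theta - b)) = exp(-1.06) = 0.3465
P = 1 / (1 + 0.3465)
P = 0.7427

0.7427


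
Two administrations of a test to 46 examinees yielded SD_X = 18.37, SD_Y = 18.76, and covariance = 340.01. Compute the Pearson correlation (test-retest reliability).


r = cov(X,Y) / (SD_X * SD_Y)
r = 340.01 / (18.37 * 18.76)
r = 340.01 / 344.6212
r = 0.9866

0.9866


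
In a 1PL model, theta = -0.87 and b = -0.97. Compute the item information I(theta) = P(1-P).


P = 1/(1+exp(-(-0.87--0.97))) = 0.525
I = P*(1-P) = 0.525 * 0.475
I = 0.2494

0.2494


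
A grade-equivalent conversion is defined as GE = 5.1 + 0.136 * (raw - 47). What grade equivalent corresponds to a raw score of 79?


raw - median = 79 - 47 = 32
slope * diff = 0.136 * 32 = 4.352
GE = 5.1 + 4.352
GE = 9.452

9.452


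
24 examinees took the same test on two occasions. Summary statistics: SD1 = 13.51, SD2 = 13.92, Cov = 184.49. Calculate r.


r = cov(X,Y) / (SD_X * SD_Y)
r = 184.49 / (13.51 * 13.92)
r = 184.49 / 188.0592
r = 0.981

0.981


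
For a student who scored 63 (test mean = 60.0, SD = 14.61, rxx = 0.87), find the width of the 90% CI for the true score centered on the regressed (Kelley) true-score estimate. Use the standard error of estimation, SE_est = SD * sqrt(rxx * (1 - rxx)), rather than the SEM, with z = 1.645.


True score estimate = 0.87*63 + 0.13*60.0 = 62.61
SE_est = SD * sqrt(rxx * (1 - rxx)) = 14.61 * sqrt(0.87 * 0.13) = 14.61 * sqrt(0.1131) = 4.913393
CI = T_est +/- z * SE_est, so width = 2 * z * SE_est = 2 * 1.645 * 4.913393
Width = 16.1651

16.1651


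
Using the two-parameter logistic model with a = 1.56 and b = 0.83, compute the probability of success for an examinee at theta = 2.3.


a*(theta - b) = 1.56 * (2.3 - 0.83) = 2.2932
exp(-2.2932) = 0.1009
P = 1 / (1 + 0.1009)
P = 0.9083

0.9083


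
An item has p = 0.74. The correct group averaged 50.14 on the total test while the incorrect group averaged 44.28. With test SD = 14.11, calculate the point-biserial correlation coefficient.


q = 1 - p = 0.26
rpb = ((M1 - M0) / SD) * sqrt(p * q)
rpb = ((50.14 - 44.28) / 14.11) * sqrt(0.74 * 0.26)
rpb = 0.1822

0.1822


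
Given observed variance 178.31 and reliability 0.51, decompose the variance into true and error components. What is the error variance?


var_true = rxx * var_obs = 0.51 * 178.31 = 90.9381
var_error = var_obs - var_true
var_error = 178.31 - 90.9381
var_error = 87.3719

87.3719


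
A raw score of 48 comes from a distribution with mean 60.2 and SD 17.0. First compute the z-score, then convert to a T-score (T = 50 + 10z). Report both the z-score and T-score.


z = (X - mean) / SD = (48 - 60.2) / 17.0
z = -12.2 / 17.0
z = -0.7176
T-score = T = 50 + 10z
Carry z at full precision (z = -12.2 / 17.0) into the conversion:
T-score = 50 + 10 * (-12.2 / 17.0) = 50 + -122 / 17.0
T-score = 50 + -7.1765
T-score = 42.8235

42.8235


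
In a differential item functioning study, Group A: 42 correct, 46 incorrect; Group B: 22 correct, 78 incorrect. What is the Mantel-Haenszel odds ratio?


Odds_A = 42/46 = 0.913
Odds_B = 22/78 = 0.2821
OR = Odds_A / Odds_B = 0.913 / 0.2821
Exactly, OR = (42 * 78) / (46 * 22) = 3276 / 1012
OR = 3.2372

3.2372


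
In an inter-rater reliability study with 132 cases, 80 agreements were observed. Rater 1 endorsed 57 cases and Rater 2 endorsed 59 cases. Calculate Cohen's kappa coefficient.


P_o = 80/132 = 0.606061
P_e = (57*59 + 75*73) / 17424 = 0.507231
kappa = (P_o - P_e) / (1 - P_e)
kappa = (0.606061 - 0.507231) / (1 - 0.507231)
kappa = 0.2006

0.2006


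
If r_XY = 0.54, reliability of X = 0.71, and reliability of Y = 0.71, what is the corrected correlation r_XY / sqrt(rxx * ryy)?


r_corrected = rxy / sqrt(rxx * ryy)
= 0.54 / sqrt(0.71 * 0.71)
= 0.54 / sqrt(0.5041)
= 0.54 / 0.71
r_corrected = 0.7606

0.7606


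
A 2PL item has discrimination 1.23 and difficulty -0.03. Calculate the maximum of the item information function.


For 2PL, max info at theta = b = -0.03
I_max = a^2 / 4 = 1.23^2 / 4
= 1.5129 / 4
I_max = 0.3782

0.3782


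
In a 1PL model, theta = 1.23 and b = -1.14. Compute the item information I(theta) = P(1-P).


P = 1/(1+exp(-(1.23--1.14))) = 0.9145
I = P*(1-P) = 0.9145 * 0.0855
I = 0.0782

0.0782


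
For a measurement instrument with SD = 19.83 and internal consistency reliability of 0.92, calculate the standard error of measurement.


SEM = SD * sqrt(1 - rxx)
SEM = 19.83 * sqrt(1 - 0.92)
SEM = 19.83 * sqrt(0.08) = 19.83 * 0.282843
SEM = 5.6088

5.6088


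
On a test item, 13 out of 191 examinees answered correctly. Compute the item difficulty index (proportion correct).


Item difficulty p = number correct / total examinees
p = 13 / 191
p = 0.0681

0.0681


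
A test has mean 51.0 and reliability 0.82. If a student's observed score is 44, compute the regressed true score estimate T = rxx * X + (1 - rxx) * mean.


T_est = rxx * X + (1 - rxx) * mean
T_est = 0.82 * 44 + 0.18 * 51.0
T_est = 36.08 + 9.18
T_est = 45.26

45.26


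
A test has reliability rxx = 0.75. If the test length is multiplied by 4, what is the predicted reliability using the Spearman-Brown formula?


r_new = (n * rxx) / (1 + (n-1) * rxx)
r_new = (4 * 0.75) / (1 + 3 * 0.75)
r_new = 3.0 / 3.25
r_new = 0.9231

0.9231


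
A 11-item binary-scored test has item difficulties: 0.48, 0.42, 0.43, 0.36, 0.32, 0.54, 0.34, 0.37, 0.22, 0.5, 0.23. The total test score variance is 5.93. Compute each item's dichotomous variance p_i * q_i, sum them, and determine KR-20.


For each item, compute p_i * q_i:
  Item 1: 0.48 * 0.52 = 0.2496
  Item 2: 0.42 * 0.58 = 0.2436
  Item 3: 0.43 * 0.57 = 0.2451
  Item 4: 0.36 * 0.64 = 0.2304
  Item 5: 0.32 * 0.68 = 0.2176
  Item 6: 0.54 * 0.46 = 0.2484
  Item 7: 0.34 * 0.66 = 0.2244
  Item 8: 0.37 * 0.63 = 0.2331
  Item 9: 0.22 * 0.78 = 0.1716
  Item 10: 0.5 * 0.5 = 0.25
  Item 11: 0.23 * 0.77 = 0.1771
Sum(p_i * q_i) = 0.2496 + 0.2436 + 0.2451 + 0.2304 + 0.2176 + 0.2484 + 0.2244 + 0.2331 + 0.1716 + 0.25 + 0.1771 = 2.4909
KR-20 = (k/(k-1)) * (1 - Sum(p_i*q_i) / Var_total)
= (11/10) * (1 - 2.4909/5.93)
= 1.1 * 0.5799
KR-20 = 0.6379

0.6379


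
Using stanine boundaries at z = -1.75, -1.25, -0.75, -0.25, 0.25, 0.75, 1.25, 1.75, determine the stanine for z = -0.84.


Stanine boundaries: [-1.75, -1.25, -0.75, -0.25, 0.25, 0.75, 1.25, 1.75]
z = -0.84
Check each boundary:
  z >= -1.75 -> could be stanine 2
  z >= -1.25 -> could be stanine 3
  z < -0.75
  z < -0.25
  z < 0.25
  z < 0.75
  z < 1.25
  z < 1.75
Highest qualifying boundary gives stanine = 3

3


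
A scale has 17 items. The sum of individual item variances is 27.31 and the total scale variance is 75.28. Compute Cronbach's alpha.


alpha = (k/(k-1)) * (1 - sum(si^2)/s_total^2)
= (17/16) * (1 - 27.31/75.28)
alpha = 0.677

0.677


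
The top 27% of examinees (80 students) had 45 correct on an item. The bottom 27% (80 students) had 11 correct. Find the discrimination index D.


p_upper = 45/80 = 0.5625
p_lower = 11/80 = 0.1375
D = 0.5625 - 0.1375 = 0.425

0.425


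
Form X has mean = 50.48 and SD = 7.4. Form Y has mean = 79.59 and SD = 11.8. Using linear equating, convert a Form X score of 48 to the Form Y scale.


slope = SD_Y / SD_X = 11.8 / 7.4 ~ 1.5946
intercept = mean_Y - slope * mean_X = 79.59 - (11.8 / 7.4) * 50.48 ~ -0.9051
Y = slope * X + intercept. To avoid rounding drift from the rounded slope/intercept, evaluate the equivalent form Y = mean_Y + SD_Y * (X - mean_X) / SD_X at full precision:
Y = 79.59 + 11.8 * (48 - 50.48) / 7.4
Y = 79.59 - 11.8 * 2.48 / 7.4
Y = 79.59 - 29.264 / 7.4
Y = 79.59 - 3.9546
Y = 75.6354

75.6354


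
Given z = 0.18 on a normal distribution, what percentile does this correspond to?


CDF(z) = 0.5 * (1 + erf(z/sqrt(2)))
erf(0.1273) = 0.1428
CDF = 0.5714
Percentile rank = 0.5714 * 100 = 57.14

57.14


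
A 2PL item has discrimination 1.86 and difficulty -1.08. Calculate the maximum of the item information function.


For 2PL, max info at theta = b = -1.08
I_max = a^2 / 4 = 1.86^2 / 4
= 3.4596 / 4
I_max = 0.8649

0.8649


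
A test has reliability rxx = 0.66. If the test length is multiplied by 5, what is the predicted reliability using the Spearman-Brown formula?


r_new = (n * rxx) / (1 + (n-1) * rxx)
r_new = (5 * 0.66) / (1 + 4 * 0.66)
r_new = 3.3 / 3.64
r_new = 0.9066

0.9066


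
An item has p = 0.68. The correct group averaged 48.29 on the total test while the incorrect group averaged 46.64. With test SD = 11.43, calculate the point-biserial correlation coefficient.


q = 1 - p = 0.32
rpb = ((M1 - M0) / SD) * sqrt(p * q)
rpb = ((48.29 - 46.64) / 11.43) * sqrt(0.68 * 0.32)
rpb = 0.0673

0.0673


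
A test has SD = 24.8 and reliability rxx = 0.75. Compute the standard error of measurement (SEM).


SEM = SD * sqrt(1 - rxx)
SEM = 24.8 * sqrt(1 - 0.75)
SEM = 24.8 * sqrt(0.25) = 24.8 * 0.5
SEM = 12.4

12.4


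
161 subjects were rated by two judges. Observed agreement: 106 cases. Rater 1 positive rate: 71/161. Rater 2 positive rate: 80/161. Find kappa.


P_o = 106/161 = 0.658385
P_e = (71*80 + 90*81) / 25921 = 0.500366
kappa = (P_o - P_e) / (1 - P_e)
kappa = (0.658385 - 0.500366) / (1 - 0.500366)
kappa = 0.3163

0.3163


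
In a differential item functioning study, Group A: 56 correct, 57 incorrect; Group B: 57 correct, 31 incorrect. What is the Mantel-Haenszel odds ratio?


Odds_A = 56/57 = 0.9825
Odds_B = 57/31 = 1.8387
OR = Odds_A / Odds_B = 0.9825 / 1.8387
Exactly, OR = (56 * 31) / (57 * 57) = 1736 / 3249
OR = 0.5343

0.5343


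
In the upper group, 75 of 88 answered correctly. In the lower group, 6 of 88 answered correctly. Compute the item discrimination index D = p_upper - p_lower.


p_upper = 75/88 = 0.8523
p_lower = 6/88 = 0.0682
D = 0.8523 - 0.0682 = 0.7841

0.7841


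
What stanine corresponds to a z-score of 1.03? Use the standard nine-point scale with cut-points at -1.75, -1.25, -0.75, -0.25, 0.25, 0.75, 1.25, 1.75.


Stanine boundaries: [-1.75, -1.25, -0.75, -0.25, 0.25, 0.75, 1.25, 1.75]
z = 1.03
Check each boundary:
  z >= -1.75 -> could be stanine 2
  z >= -1.25 -> could be stanine 3
  z >= -0.75 -> could be stanine 4
  z >= -0.25 -> could be stanine 5
  z >= 0.25 -> could be stanine 6
  z >= 0.75 -> could be stanine 7
  z < 1.25
  z < 1.75
Highest qualifying boundary gives stanine = 7

7


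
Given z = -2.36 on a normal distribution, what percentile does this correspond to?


CDF(z) = 0.5 * (1 + erf(z/sqrt(2)))
erf(-1.6688) = -0.9817
CDF = 0.0091
Percentile rank = 0.0091 * 100 = 0.91

0.91


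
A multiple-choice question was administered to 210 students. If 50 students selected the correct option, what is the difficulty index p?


Item difficulty p = number correct / total examinees
p = 50 / 210
p = 0.2381

0.2381


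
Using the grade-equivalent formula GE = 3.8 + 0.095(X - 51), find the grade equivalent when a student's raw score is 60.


raw - median = 60 - 51 = 9
slope * diff = 0.095 * 9 = 0.855
GE = 3.8 + 0.855
GE = 4.655

4.655


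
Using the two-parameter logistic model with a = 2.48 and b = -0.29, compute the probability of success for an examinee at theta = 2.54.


a*(theta - b) = 2.48 * (2.54 - -0.29) = 7.0184
exp(-7.0184) = 0.0009
P = 1 / (1 + 0.0009)
P = 0.9991

0.9991


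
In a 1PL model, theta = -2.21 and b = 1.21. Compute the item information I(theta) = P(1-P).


P = 1/(1+exp(-(-2.21-1.21))) = 0.0317
I = P*(1-P) = 0.0317 * 0.9683
I = 0.0307

0.0307


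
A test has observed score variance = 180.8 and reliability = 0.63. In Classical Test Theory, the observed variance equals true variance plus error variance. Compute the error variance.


var_true = rxx * var_obs = 0.63 * 180.8 = 113.904
var_error = var_obs - var_true
var_error = 180.8 - 113.904
var_error = 66.896

66.896


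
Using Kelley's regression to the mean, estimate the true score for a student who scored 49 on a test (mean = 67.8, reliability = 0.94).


T_est = rxx * X + (1 - rxx) * mean
T_est = 0.94 * 49 + 0.06 * 67.8
T_est = 46.06 + 4.068
T_est = 50.128

50.128


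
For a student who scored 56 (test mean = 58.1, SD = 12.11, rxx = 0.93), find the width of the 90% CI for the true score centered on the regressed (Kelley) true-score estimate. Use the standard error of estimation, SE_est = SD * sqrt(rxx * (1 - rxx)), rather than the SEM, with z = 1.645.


True score estimate = 0.93*56 + 0.07*58.1 = 56.147
SE_est = SD * sqrt(rxx * (1 - rxx)) = 12.11 * sqrt(0.93 * 0.07) = 12.11 * sqrt(0.0651) = 3.08983
CI = T_est +/- z * SE_est, so width = 2 * z * SE_est = 2 * 1.645 * 3.08983
Width = 10.1655

10.1655


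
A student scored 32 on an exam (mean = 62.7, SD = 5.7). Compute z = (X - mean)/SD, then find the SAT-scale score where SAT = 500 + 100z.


z = (X - mean) / SD = (32 - 62.7) / 5.7
z = -30.7 / 5.7
z = -5.386
SAT-scale = SAT = 500 + 100z
Carry z at full precision (z = -30.7 / 5.7) into the conversion:
SAT-scale = 500 + 100 * (-30.7 / 5.7) = 500 + -3070 / 5.7
SAT-scale = 500 + -538.5965
SAT-scale = -38.5965

-38.5965


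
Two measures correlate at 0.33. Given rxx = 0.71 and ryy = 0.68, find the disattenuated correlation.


r_corrected = rxy / sqrt(rxx * ryy)
= 0.33 / sqrt(0.71 * 0.68)
= 0.33 / sqrt(0.4828)
= 0.33 / 0.694838
r_corrected = 0.4749

0.4749


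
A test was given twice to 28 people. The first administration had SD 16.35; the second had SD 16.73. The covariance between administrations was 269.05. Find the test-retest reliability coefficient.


r = cov(X,Y) / (SD_X * SD_Y)
r = 269.05 / (16.35 * 16.73)
r = 269.05 / 273.5355
r = 0.9836

0.9836


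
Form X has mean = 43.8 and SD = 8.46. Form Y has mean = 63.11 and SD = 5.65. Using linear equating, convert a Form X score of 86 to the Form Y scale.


slope = SD_Y / SD_X = 5.65 / 8.46 ~ 0.6678
intercept = mean_Y - slope * mean_X = 63.11 - (5.65 / 8.46) * 43.8 ~ 33.8582
Y = slope * X + intercept. To avoid rounding drift from the rounded slope/intercept, evaluate the equivalent form Y = mean_Y + SD_Y * (X - mean_X) / SD_X at full precision:
Y = 63.11 + 5.65 * (86 - 43.8) / 8.46
Y = 63.11 + 5.65 * 42.2 / 8.46
Y = 63.11 + 238.43 / 8.46
Y = 63.11 + 28.1832
Y = 91.2932

91.2932


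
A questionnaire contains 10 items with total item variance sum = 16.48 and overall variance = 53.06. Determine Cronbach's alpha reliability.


alpha = (k/(k-1)) * (1 - sum(si^2)/s_total^2)
= (10/9) * (1 - 16.48/53.06)
alpha = 0.766

0.766


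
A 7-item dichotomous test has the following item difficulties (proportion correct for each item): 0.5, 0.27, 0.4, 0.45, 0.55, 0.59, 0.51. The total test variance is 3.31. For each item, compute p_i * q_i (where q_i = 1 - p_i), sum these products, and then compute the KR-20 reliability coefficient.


For each item, compute p_i * q_i:
  Item 1: 0.5 * 0.5 = 0.25
  Item 2: 0.27 * 0.73 = 0.1971
  Item 3: 0.4 * 0.6 = 0.24
  Item 4: 0.45 * 0.55 = 0.2475
  Item 5: 0.55 * 0.45 = 0.2475
  Item 6: 0.59 * 0.41 = 0.2419
  Item 7: 0.51 * 0.49 = 0.2499
Sum(p_i * q_i) = 0.25 + 0.1971 + 0.24 + 0.2475 + 0.2475 + 0.2419 + 0.2499 = 1.6739
KR-20 = (k/(k-1)) * (1 - Sum(p_i*q_i) / Var_total)
= (7/6) * (1 - 1.6739/3.31)
= 1.1667 * 0.4943
KR-20 = 0.5767

0.5767


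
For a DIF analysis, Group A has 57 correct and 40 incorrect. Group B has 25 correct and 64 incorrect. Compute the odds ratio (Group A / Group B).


Odds_A = 57/40 = 1.425
Odds_B = 25/64 = 0.3906
OR = Odds_A / Odds_B = 1.425 / 0.3906
Exactly, OR = (57 * 64) / (40 * 25) = 3648 / 1000
OR = 3.648

3.648


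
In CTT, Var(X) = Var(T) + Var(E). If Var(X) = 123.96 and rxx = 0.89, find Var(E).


var_true = rxx * var_obs = 0.89 * 123.96 = 110.3244
var_error = var_obs - var_true
var_error = 123.96 - 110.3244
var_error = 13.6356

13.6356


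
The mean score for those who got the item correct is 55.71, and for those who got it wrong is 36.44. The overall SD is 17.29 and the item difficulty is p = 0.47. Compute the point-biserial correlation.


q = 1 - p = 0.53
rpb = ((M1 - M0) / SD) * sqrt(p * q)
rpb = ((55.71 - 36.44) / 17.29) * sqrt(0.47 * 0.53)
rpb = 0.5563

0.5563


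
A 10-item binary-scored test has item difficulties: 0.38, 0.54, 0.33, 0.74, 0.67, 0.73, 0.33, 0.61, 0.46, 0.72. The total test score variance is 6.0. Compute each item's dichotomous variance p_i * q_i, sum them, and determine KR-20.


For each item, compute p_i * q_i:
  Item 1: 0.38 * 0.62 = 0.2356
  Item 2: 0.54 * 0.46 = 0.2484
  Item 3: 0.33 * 0.67 = 0.2211
  Item 4: 0.74 * 0.26 = 0.1924
  Item 5: 0.67 * 0.33 = 0.2211
  Item 6: 0.73 * 0.27 = 0.1971
  Item 7: 0.33 * 0.67 = 0.2211
  Item 8: 0.61 * 0.39 = 0.2379
  Item 9: 0.46 * 0.54 = 0.2484
  Item 10: 0.72 * 0.28 = 0.2016
Sum(p_i * q_i) = 0.2356 + 0.2484 + 0.2211 + 0.1924 + 0.2211 + 0.1971 + 0.2211 + 0.2379 + 0.2484 + 0.2016 = 2.2247
KR-20 = (k/(k-1)) * (1 - Sum(p_i*q_i) / Var_total)
= (10/9) * (1 - 2.2247/6.0)
= 1.1111 * 0.6292
KR-20 = 0.6991

0.6991


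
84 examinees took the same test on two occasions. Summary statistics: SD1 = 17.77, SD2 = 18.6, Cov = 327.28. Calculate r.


r = cov(X,Y) / (SD_X * SD_Y)
r = 327.28 / (17.77 * 18.6)
r = 327.28 / 330.522
r = 0.9902

0.9902


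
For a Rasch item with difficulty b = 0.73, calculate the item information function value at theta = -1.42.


P = 1/(1+exp(-(-1.42-0.73))) = 0.1043
I = P*(1-P) = 0.1043 * 0.8957
I = 0.0934

0.0934


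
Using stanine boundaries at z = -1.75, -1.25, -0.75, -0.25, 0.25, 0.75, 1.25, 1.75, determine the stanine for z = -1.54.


Stanine boundaries: [-1.75, -1.25, -0.75, -0.25, 0.25, 0.75, 1.25, 1.75]
z = -1.54
Check each boundary:
  z >= -1.75 -> could be stanine 2
  z < -1.25
  z < -0.75
  z < -0.25
  z < 0.25
  z < 0.75
  z < 1.25
  z < 1.75
Highest qualifying boundary gives stanine = 2

2


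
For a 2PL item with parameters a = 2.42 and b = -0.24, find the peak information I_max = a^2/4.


For 2PL, max info at theta = b = -0.24
I_max = a^2 / 4 = 2.42^2 / 4
= 5.8564 / 4
I_max = 1.4641

1.4641


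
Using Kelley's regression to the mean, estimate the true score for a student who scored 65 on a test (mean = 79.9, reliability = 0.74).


T_est = rxx * X + (1 - rxx) * mean
T_est = 0.74 * 65 + 0.26 * 79.9
T_est = 48.1 + 20.774
T_est = 68.874

68.874


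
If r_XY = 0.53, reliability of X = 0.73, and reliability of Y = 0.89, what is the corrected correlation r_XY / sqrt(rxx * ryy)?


r_corrected = rxy / sqrt(rxx * ryy)
= 0.53 / sqrt(0.73 * 0.89)
= 0.53 / sqrt(0.6497)
= 0.53 / 0.80604
r_corrected = 0.6575

0.6575


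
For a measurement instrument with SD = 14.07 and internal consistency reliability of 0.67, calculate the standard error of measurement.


SEM = SD * sqrt(1 - rxx)
SEM = 14.07 * sqrt(1 - 0.67)
SEM = 14.07 * sqrt(0.33) = 14.07 * 0.574456
SEM = 8.0826

8.0826


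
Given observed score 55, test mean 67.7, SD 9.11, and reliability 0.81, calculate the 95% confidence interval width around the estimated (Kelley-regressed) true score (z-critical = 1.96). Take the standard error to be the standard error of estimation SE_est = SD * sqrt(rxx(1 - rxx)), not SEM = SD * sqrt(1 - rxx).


True score estimate = 0.81*55 + 0.19*67.7 = 57.413
SE_est = SD * sqrt(rxx * (1 - rxx)) = 9.11 * sqrt(0.81 * 0.19) = 9.11 * sqrt(0.1539) = 3.573861
CI = T_est +/- z * SE_est, so width = 2 * z * SE_est = 2 * 1.96 * 3.573861
Width = 14.0095

14.0095


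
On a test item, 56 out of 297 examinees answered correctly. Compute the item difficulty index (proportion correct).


Item difficulty p = number correct / total examinees
p = 56 / 297
p = 0.1886

0.1886


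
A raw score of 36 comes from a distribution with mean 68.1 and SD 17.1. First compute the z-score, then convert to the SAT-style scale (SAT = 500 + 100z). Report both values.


z = (X - mean) / SD = (36 - 68.1) / 17.1
z = -32.1 / 17.1
z = -1.8772
SAT-scale = SAT = 500 + 100z
Carry z at full precision (z = -32.1 / 17.1) into the conversion:
SAT-scale = 500 + 100 * (-32.1 / 17.1) = 500 + -3210 / 17.1
SAT-scale = 500 + -187.7193
SAT-scale = 312.2807

312.2807


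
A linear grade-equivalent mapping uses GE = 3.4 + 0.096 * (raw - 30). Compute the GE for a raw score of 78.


raw - median = 78 - 30 = 48
slope * diff = 0.096 * 48 = 4.608
GE = 3.4 + 4.608
GE = 8.008

8.008


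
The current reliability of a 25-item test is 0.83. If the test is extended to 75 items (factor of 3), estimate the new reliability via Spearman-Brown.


r_new = (n * rxx) / (1 + (n-1) * rxx)
r_new = (3 * 0.83) / (1 + 2 * 0.83)
r_new = 2.49 / 2.66
r_new = 0.9361

0.9361


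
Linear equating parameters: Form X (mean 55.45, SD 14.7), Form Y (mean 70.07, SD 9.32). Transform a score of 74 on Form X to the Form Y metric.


slope = SD_Y / SD_X = 9.32 / 14.7 ~ 0.634
intercept = mean_Y - slope * mean_X = 70.07 - (9.32 / 14.7) * 55.45 ~ 34.9139
Y = slope * X + intercept. To avoid rounding drift from the rounded slope/intercept, evaluate the equivalent form Y = mean_Y + SD_Y * (X - mean_X) / SD_X at full precision:
Y = 70.07 + 9.32 * (74 - 55.45) / 14.7
Y = 70.07 + 9.32 * 18.55 / 14.7
Y = 70.07 + 172.886 / 14.7
Y = 70.07 + 11.761
Y = 81.831

81.831


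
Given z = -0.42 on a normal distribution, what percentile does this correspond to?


CDF(z) = 0.5 * (1 + erf(z/sqrt(2)))
erf(-0.297) = -0.3255
CDF = 0.3372
Percentile rank = 0.3372 * 100 = 33.72

33.72


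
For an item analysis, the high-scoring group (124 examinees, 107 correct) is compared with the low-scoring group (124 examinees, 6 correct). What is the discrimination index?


p_upper = 107/124 = 0.8629
p_lower = 6/124 = 0.0484
D = 0.8629 - 0.0484 = 0.8145

0.8145


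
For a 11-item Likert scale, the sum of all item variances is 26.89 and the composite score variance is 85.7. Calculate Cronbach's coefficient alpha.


alpha = (k/(k-1)) * (1 - sum(si^2)/s_total^2)
= (11/10) * (1 - 26.89/85.7)
alpha = 0.7549

0.7549


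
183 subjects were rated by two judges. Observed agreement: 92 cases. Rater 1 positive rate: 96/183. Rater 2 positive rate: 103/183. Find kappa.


P_o = 92/183 = 0.502732
P_e = (96*103 + 87*80) / 33489 = 0.503091
kappa = (P_o - P_e) / (1 - P_e)
kappa = (0.502732 - 0.503091) / (1 - 0.503091)
kappa = -0.0007

-0.0007


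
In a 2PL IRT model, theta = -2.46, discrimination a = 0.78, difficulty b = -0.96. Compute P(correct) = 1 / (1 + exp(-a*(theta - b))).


a*(theta - b) = 0.78 * (-2.46 - -0.96) = -1.17
exp(--1.17) = 3.222
P = 1 / (1 + 3.222)
P = 0.2369

0.2369


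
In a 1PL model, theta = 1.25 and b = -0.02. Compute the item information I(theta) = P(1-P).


P = 1/(1+exp(-(1.25--0.02))) = 0.7807
I = P*(1-P) = 0.7807 * 0.2193
I = 0.1712

0.1712


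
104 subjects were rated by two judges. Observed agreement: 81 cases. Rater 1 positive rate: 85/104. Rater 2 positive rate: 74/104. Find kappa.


P_o = 81/104 = 0.778846
P_e = (85*74 + 19*30) / 10816 = 0.634246
kappa = (P_o - P_e) / (1 - P_e)
kappa = (0.778846 - 0.634246) / (1 - 0.634246)
kappa = 0.3953

0.3953


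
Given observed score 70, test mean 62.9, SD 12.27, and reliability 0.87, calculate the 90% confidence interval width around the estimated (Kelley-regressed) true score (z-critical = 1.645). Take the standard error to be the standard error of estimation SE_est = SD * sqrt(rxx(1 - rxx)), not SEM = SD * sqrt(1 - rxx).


True score estimate = 0.87*70 + 0.13*62.9 = 69.077
SE_est = SD * sqrt(rxx * (1 - rxx)) = 12.27 * sqrt(0.87 * 0.13) = 12.27 * sqrt(0.1131) = 4.126443
CI = T_est +/- z * SE_est, so width = 2 * z * SE_est = 2 * 1.645 * 4.126443
Width = 13.576

13.576


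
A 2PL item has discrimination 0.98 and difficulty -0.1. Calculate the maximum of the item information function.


For 2PL, max info at theta = b = -0.1
I_max = a^2 / 4 = 0.98^2 / 4
= 0.9604 / 4
I_max = 0.2401

0.2401


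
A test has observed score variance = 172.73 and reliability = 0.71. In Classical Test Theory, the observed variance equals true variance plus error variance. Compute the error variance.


var_true = rxx * var_obs = 0.71 * 172.73 = 122.6383
var_error = var_obs - var_true
var_error = 172.73 - 122.6383
var_error = 50.0917

50.0917


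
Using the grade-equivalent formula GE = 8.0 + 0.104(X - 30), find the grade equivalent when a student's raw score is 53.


raw - median = 53 - 30 = 23
slope * diff = 0.104 * 23 = 2.392
GE = 8.0 + 2.392
GE = 10.392

10.392


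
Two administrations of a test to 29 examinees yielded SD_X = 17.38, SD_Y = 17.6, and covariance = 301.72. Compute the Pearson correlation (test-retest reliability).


r = cov(X,Y) / (SD_X * SD_Y)
r = 301.72 / (17.38 * 17.6)
r = 301.72 / 305.888
r = 0.9864

0.9864


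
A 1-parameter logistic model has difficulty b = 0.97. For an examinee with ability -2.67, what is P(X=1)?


theta - b = -2.67 - 0.97 = -3.64
exp(-(theta - b)) = exp(3.64) = 38.0918
P = 1 / (1 + 38.0918)
P = 0.0256

0.0256


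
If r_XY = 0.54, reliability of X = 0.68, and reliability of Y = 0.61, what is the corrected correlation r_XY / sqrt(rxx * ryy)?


r_corrected = rxy / sqrt(rxx * ryy)
= 0.54 / sqrt(0.68 * 0.61)
= 0.54 / sqrt(0.4148)
= 0.54 / 0.64405
r_corrected = 0.8384

0.8384


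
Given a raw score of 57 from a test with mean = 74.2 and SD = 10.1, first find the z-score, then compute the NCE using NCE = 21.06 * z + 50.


z = (X - mean) / SD = (57 - 74.2) / 10.1
z = -17.2 / 10.1
z = -1.703
NCE = NCE = 21.06z + 50
Carry z at full precision (z = -17.2 / 10.1) into the conversion:
NCE = 21.06 * (-17.2 / 10.1) + 50 = -362.232 / 10.1 + 50
NCE = -35.8646 + 50
NCE = 14.1354

14.1354


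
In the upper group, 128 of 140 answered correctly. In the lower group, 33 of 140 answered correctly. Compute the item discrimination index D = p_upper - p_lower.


p_upper = 128/140 = 0.9143
p_lower = 33/140 = 0.2357
D = 0.9143 - 0.2357 = 0.6786

0.6786


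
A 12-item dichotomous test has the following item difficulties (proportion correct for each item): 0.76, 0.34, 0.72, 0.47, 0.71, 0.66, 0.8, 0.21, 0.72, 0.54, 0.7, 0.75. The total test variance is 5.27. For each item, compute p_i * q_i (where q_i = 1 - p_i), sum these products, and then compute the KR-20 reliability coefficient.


For each item, compute p_i * q_i:
  Item 1: 0.76 * 0.24 = 0.1824
  Item 2: 0.34 * 0.66 = 0.2244
  Item 3: 0.72 * 0.28 = 0.2016
  Item 4: 0.47 * 0.53 = 0.2491
  Item 5: 0.71 * 0.29 = 0.2059
  Item 6: 0.66 * 0.34 = 0.2244
  Item 7: 0.8 * 0.2 = 0.16
  Item 8: 0.21 * 0.79 = 0.1659
  Item 9: 0.72 * 0.28 = 0.2016
  Item 10: 0.54 * 0.46 = 0.2484
  Item 11: 0.7 * 0.3 = 0.21
  Item 12: 0.75 * 0.25 = 0.1875
Sum(p_i * q_i) = 0.1824 + 0.2244 + 0.2016 + 0.2491 + 0.2059 + 0.2244 + 0.16 + 0.1659 + 0.2016 + 0.2484 + 0.21 + 0.1875 = 2.4612
KR-20 = (k/(k-1)) * (1 - Sum(p_i*q_i) / Var_total)
= (12/11) * (1 - 2.4612/5.27)
= 1.0909 * 0.533
KR-20 = 0.5814

0.5814


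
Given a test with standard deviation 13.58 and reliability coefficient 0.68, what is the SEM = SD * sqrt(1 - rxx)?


SEM = SD * sqrt(1 - rxx)
SEM = 13.58 * sqrt(1 - 0.68)
SEM = 13.58 * sqrt(0.32) = 13.58 * 0.565685
SEM = 7.682

7.682


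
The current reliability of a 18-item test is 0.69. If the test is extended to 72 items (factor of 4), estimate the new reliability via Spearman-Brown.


r_new = (n * rxx) / (1 + (n-1) * rxx)
r_new = (4 * 0.69) / (1 + 3 * 0.69)
r_new = 2.76 / 3.07
r_new = 0.899

0.899


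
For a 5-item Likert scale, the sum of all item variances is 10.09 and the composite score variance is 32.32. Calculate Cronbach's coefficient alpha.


alpha = (k/(k-1)) * (1 - sum(si^2)/s_total^2)
= (5/4) * (1 - 10.09/32.32)
alpha = 0.8598

0.8598


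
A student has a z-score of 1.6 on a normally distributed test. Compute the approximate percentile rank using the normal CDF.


CDF(z) = 0.5 * (1 + erf(z/sqrt(2)))
erf(1.1314) = 0.8904
CDF = 0.9452
Percentile rank = 0.9452 * 100 = 94.52

94.52


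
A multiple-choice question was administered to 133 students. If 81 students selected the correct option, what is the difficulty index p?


Item difficulty p = number correct / total examinees
p = 81 / 133
p = 0.609

0.609


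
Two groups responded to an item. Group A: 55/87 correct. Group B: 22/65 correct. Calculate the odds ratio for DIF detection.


Odds_A = 55/32 = 1.7188
Odds_B = 22/43 = 0.5116
OR = Odds_A / Odds_B = 1.7188 / 0.5116
Exactly, OR = (55 * 43) / (32 * 22) = 2365 / 704
OR = 3.3594

3.3594


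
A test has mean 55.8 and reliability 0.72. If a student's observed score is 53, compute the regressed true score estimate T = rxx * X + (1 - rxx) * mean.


T_est = rxx * X + (1 - rxx) * mean
T_est = 0.72 * 53 + 0.28 * 55.8
T_est = 38.16 + 15.624
T_est = 53.784

53.784


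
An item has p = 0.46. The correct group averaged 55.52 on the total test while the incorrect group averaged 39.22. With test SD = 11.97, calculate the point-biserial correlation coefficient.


q = 1 - p = 0.54
rpb = ((M1 - M0) / SD) * sqrt(p * q)
rpb = ((55.52 - 39.22) / 11.97) * sqrt(0.46 * 0.54)
rpb = 0.6787

0.6787


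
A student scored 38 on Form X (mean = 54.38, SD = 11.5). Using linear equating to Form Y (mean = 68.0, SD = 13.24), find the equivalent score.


slope = SD_Y / SD_X = 13.24 / 11.5 ~ 1.1513
intercept = mean_Y - slope * mean_X = 68.0 - (13.24 / 11.5) * 54.38 ~ 5.3921
Y = slope * X + intercept. To avoid rounding drift from the rounded slope/intercept, evaluate the equivalent form Y = mean_Y + SD_Y * (X - mean_X) / SD_X at full precision:
Y = 68.0 + 13.24 * (38 - 54.38) / 11.5
Y = 68.0 - 13.24 * 16.38 / 11.5
Y = 68.0 - 216.8712 / 11.5
Y = 68.0 - 18.8584
Y = 49.1416

49.1416


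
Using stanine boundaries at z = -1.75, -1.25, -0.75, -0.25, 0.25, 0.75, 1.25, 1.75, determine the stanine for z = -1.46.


Stanine boundaries: [-1.75, -1.25, -0.75, -0.25, 0.25, 0.75, 1.25, 1.75]
z = -1.46
Check each boundary:
  z >= -1.75 -> could be stanine 2
  z < -1.25
  z < -0.75
  z < -0.25
  z < 0.25
  z < 0.75
  z < 1.25
  z < 1.75
Highest qualifying boundary gives stanine = 2

2


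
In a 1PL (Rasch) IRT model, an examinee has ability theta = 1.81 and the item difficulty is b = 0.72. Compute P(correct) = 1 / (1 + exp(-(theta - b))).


theta - b = 1.81 - 0.72 = 1.09
exp(-(theta - b)) = exp(-1.09) = 0.3362
P = 1 / (1 + 0.3362)
P = 0.7484

0.7484


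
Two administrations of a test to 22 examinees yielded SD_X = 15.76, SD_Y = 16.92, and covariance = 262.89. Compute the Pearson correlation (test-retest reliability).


r = cov(X,Y) / (SD_X * SD_Y)
r = 262.89 / (15.76 * 16.92)
r = 262.89 / 266.6592
r = 0.9859

0.9859


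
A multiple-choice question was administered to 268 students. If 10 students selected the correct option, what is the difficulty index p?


Item difficulty p = number correct / total examinees
p = 10 / 268
p = 0.0373

0.0373


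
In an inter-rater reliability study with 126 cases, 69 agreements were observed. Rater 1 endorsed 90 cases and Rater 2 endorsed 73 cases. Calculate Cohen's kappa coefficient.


P_o = 69/126 = 0.547619
P_e = (90*73 + 36*53) / 15876 = 0.534014
kappa = (P_o - P_e) / (1 - P_e)
kappa = (0.547619 - 0.534014) / (1 - 0.534014)
kappa = 0.0292

0.0292


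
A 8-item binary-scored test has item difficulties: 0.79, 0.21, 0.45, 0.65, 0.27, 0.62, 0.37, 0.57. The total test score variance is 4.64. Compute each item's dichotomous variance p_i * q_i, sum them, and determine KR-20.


For each item, compute p_i * q_i:
  Item 1: 0.79 * 0.21 = 0.1659
  Item 2: 0.21 * 0.79 = 0.1659
  Item 3: 0.45 * 0.55 = 0.2475
  Item 4: 0.65 * 0.35 = 0.2275
  Item 5: 0.27 * 0.73 = 0.1971
  Item 6: 0.62 * 0.38 = 0.2356
  Item 7: 0.37 * 0.63 = 0.2331
  Item 8: 0.57 * 0.43 = 0.2451
Sum(p_i * q_i) = 0.1659 + 0.1659 + 0.2475 + 0.2275 + 0.1971 + 0.2356 + 0.2331 + 0.2451 = 1.7177
KR-20 = (k/(k-1)) * (1 - Sum(p_i*q_i) / Var_total)
= (8/7) * (1 - 1.7177/4.64)
= 1.1429 * 0.6298
KR-20 = 0.7198

0.7198


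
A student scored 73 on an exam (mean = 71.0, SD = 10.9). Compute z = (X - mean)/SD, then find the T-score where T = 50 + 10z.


z = (X - mean) / SD = (73 - 71.0) / 10.9
z = 2.0 / 10.9
z = 0.1835
T-score = T = 50 + 10z
Carry z at full precision (z = 2.0 / 10.9) into the conversion:
T-score = 50 + 10 * (2.0 / 10.9) = 50 + 20 / 10.9
T-score = 50 + 1.8349
T-score = 51.8349

51.8349


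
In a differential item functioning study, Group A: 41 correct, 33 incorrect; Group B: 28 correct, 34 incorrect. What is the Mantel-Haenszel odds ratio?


Odds_A = 41/33 = 1.2424
Odds_B = 28/34 = 0.8235
OR = Odds_A / Odds_B = 1.2424 / 0.8235
Exactly, OR = (41 * 34) / (33 * 28) = 1394 / 924
OR = 1.5087

1.5087


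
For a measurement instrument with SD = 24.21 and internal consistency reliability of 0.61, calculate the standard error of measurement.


SEM = SD * sqrt(1 - rxx)
SEM = 24.21 * sqrt(1 - 0.61)
SEM = 24.21 * sqrt(0.39) = 24.21 * 0.6245
SEM = 15.1191

15.1191


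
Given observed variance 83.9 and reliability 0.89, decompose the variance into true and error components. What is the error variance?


var_true = rxx * var_obs = 0.89 * 83.9 = 74.671
var_error = var_obs - var_true
var_error = 83.9 - 74.671
var_error = 9.229

9.229


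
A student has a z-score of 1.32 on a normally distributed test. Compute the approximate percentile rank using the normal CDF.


CDF(z) = 0.5 * (1 + erf(z/sqrt(2)))
erf(0.9334) = 0.8132
CDF = 0.9066
Percentile rank = 0.9066 * 100 = 90.66

90.66


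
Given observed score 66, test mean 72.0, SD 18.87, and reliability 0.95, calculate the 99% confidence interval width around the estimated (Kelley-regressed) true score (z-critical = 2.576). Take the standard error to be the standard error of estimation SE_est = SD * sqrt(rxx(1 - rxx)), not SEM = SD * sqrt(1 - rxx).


True score estimate = 0.95*66 + 0.05*72.0 = 66.3
SE_est = SD * sqrt(rxx * (1 - rxx)) = 18.87 * sqrt(0.95 * 0.05) = 18.87 * sqrt(0.0475) = 4.112621
CI = T_est +/- z * SE_est, so width = 2 * z * SE_est = 2 * 2.576 * 4.112621
Width = 21.1882

21.1882


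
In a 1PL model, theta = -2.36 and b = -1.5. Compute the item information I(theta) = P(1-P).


P = 1/(1+exp(-(-2.36--1.5))) = 0.2973
I = P*(1-P) = 0.2973 * 0.7027
I = 0.2089

0.2089


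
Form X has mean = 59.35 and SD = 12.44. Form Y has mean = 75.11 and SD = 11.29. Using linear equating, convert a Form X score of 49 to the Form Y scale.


slope = SD_Y / SD_X = 11.29 / 12.44 ~ 0.9076
intercept = mean_Y - slope * mean_X = 75.11 - (11.29 / 12.44) * 59.35 ~ 21.2465
Y = slope * X + intercept. To avoid rounding drift from the rounded slope/intercept, evaluate the equivalent form Y = mean_Y + SD_Y * (X - mean_X) / SD_X at full precision:
Y = 75.11 + 11.29 * (49 - 59.35) / 12.44
Y = 75.11 - 11.29 * 10.35 / 12.44
Y = 75.11 - 116.8515 / 12.44
Y = 75.11 - 9.3932
Y = 65.7168

65.7168


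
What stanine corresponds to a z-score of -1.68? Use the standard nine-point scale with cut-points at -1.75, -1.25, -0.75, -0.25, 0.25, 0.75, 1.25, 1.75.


Stanine boundaries: [-1.75, -1.25, -0.75, -0.25, 0.25, 0.75, 1.25, 1.75]
z = -1.68
Check each boundary:
  z >= -1.75 -> could be stanine 2
  z < -1.25
  z < -0.75
  z < -0.25
  z < 0.25
  z < 0.75
  z < 1.25
  z < 1.75
Highest qualifying boundary gives stanine = 2

2


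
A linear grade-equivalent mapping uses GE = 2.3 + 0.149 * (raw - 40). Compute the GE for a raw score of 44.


raw - median = 44 - 40 = 4
slope * diff = 0.149 * 4 = 0.596
GE = 2.3 + 0.596
GE = 2.896

2.896


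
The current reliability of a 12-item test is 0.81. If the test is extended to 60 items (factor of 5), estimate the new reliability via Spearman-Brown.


r_new = (n * rxx) / (1 + (n-1) * rxx)
r_new = (5 * 0.81) / (1 + 4 * 0.81)
r_new = 4.05 / 4.24
r_new = 0.9552

0.9552


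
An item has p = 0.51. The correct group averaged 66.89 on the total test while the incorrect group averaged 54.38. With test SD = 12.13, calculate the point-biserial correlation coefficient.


q = 1 - p = 0.49
rpb = ((M1 - M0) / SD) * sqrt(p * q)
rpb = ((66.89 - 54.38) / 12.13) * sqrt(0.51 * 0.49)
rpb = 0.5156

0.5156


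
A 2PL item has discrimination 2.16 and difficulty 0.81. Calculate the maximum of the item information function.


For 2PL, max info at theta = b = 0.81
I_max = a^2 / 4 = 2.16^2 / 4
= 4.6656 / 4
I_max = 1.1664

1.1664


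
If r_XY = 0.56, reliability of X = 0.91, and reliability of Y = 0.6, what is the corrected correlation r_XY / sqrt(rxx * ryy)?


r_corrected = rxy / sqrt(rxx * ryy)
= 0.56 / sqrt(0.91 * 0.6)
= 0.56 / sqrt(0.546)
= 0.56 / 0.738918
r_corrected = 0.7579

0.7579


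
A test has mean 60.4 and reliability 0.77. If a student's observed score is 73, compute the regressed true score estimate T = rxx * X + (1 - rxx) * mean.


T_est = rxx * X + (1 - rxx) * mean
T_est = 0.77 * 73 + 0.23 * 60.4
T_est = 56.21 + 13.892
T_est = 70.102

70.102
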